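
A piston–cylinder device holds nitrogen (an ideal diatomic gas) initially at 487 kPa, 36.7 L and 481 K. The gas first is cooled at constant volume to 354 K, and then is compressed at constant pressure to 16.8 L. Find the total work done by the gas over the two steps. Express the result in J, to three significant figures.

W_total ≈ -7130 J

Step 1 (isochoric): W = 0 (constant volume).
After step 1: P = 358.4 kPa (V unchanged).
Step 2 (isobaric): W = PΔV = (358.4 kPa)(16.8 − 36.7 L) = -7132 J.
W_total = 0 − 7132 = -7132 J.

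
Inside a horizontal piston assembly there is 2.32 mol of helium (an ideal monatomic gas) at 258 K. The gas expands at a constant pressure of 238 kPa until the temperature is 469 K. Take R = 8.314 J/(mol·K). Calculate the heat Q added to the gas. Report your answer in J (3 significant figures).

Q ≈ 10200 J

Isobaric: W = nRΔT = (2.32)(8.314)(211) = 4070 J.
ΔU = nCᵥΔT with Cᵥ = 3R/2: ΔU = (2.32)(12.47)(211) = 6105 J.
Q = ΔU + W = 6105 + 4070 = 10175 J.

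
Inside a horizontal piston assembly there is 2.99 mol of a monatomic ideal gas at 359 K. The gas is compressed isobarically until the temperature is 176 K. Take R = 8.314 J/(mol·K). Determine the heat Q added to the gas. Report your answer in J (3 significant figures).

Isobaric: W = nRΔT = (2.99)(8.314)(-183) = -4549 J.
ΔU = nCᵥΔT with Cᵥ = 3R/2: ΔU = (2.99)(12.47)(-183) = -6824 J.
Q = ΔU + W = -6824 − 4549 = -11373 J.

Q ≈ -11400 J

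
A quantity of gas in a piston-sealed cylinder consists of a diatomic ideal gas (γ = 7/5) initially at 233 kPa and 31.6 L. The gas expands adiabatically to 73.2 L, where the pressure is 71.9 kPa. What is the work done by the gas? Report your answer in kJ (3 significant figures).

Adiabatic: W = (P₁V₁ − P₂V₂)/(γ − 1) with γ = 7/5.
P₁V₁ = 7363 J, P₂V₂ = 5263 J.
W = (7363 − 5263) / 0.4 = 5249 J.

W ≈ 5.25 kJ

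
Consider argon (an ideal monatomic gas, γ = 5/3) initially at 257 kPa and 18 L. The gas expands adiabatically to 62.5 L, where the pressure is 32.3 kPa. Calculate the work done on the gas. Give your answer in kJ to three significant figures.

W ≈ -3.91 kJ

Adiabatic: W = (P₁V₁ − P₂V₂)/(γ − 1) with γ = 5/3.
P₁V₁ = 4626 J, P₂V₂ = 2019 J.
W = (4626 − 2019) / 0.6667 = 3911 J.
Work on gas = −W_by = -3911 J.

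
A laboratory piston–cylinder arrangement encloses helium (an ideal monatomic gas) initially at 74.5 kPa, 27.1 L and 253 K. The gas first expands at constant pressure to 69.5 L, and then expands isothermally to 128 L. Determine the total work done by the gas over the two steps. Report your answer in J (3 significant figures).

W_total ≈ 6320 J

Step 1 (isobaric): W = PΔV = (74.5 kPa)(69.5 − 27.1 L) = 3159 J.
After step 1: P = 74.5 kPa, V = 69.5 L, T = 648.8 K.
Step 2 (isothermal): W = P₁V₁ ln(V₂/V₁) = (5178) ln(128/69.5) = 3162 J.
W_total = 3159 + 3162 = 6321 J.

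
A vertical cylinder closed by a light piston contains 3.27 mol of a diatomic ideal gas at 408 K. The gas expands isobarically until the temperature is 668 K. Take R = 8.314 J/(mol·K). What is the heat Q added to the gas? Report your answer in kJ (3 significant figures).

Isobaric: W = nRΔT = (3.27)(8.314)(260) = 7069 J.
ΔU = nCᵥΔT with Cᵥ = 5R/2: ΔU = (3.27)(20.79)(260) = 17671 J.
Q = ΔU + W = 17671 + 7069 = 24740 J.

Q ≈ 24.7 kJ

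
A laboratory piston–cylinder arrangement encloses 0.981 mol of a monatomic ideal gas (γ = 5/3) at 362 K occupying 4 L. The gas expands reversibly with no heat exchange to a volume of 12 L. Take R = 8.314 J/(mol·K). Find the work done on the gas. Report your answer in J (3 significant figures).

Adiabatic: TV^(γ−1) = const with γ = 5/3.
T₂ = T₁ (V₁/V₂)^(γ−1) = 362 × (4/12)^0.667 = 362 × 0.4807 = 174 K.
W_by = nCᵥ(T₁ − T₂) = (0.981)(12.47)(362 − 174) = 2300 J.
Work on gas = −W_by = -2300 J.

W ≈ -2300 J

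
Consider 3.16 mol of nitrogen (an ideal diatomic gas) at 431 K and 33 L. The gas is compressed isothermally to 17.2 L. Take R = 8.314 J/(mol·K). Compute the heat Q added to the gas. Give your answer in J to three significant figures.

Q ≈ -7380 J

Isothermal ⇒ ΔU = 0, so Q = W = nRT ln(V₂/V₁).
Q = (3.16)(8.314)(431) ln(17.2/33) = 11323 × -0.6516 = -7378 J.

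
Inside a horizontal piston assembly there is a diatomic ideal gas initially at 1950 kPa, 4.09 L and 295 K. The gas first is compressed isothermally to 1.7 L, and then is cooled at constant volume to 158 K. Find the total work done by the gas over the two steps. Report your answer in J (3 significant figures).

W_total ≈ -7000 J

Step 1 (isothermal): W = P₁V₁ ln(V₂/V₁) = (7976) ln(1.7/4.09) = -7002 J.
Step 2 (isochoric): W = 0 (constant volume).
W_total = -7002 + 0 = -7002 J.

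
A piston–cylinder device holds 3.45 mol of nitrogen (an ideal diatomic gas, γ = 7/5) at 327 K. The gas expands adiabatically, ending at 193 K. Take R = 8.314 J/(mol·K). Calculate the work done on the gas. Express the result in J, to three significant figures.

W ≈ -9610 J

Adiabatic ⇒ Q = 0, so W_by = −ΔU = nCᵥ(T₁ − T₂).
Cᵥ = 5R/2 = 20.79 J/(mol·K).
W = (3.45)(20.79)(327 − 193) = 9609 J.
Work on gas = −W_by = -9609 J.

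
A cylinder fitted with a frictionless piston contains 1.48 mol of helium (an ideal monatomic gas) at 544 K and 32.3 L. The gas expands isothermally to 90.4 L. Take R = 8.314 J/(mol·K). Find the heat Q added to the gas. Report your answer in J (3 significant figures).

Isothermal ⇒ ΔU = 0, so Q = W = nRT ln(V₂/V₁).
Q = (1.48)(8.314)(544) ln(90.4/32.3) = 6694 × 1.029 = 6889 J.

Q ≈ 6890 J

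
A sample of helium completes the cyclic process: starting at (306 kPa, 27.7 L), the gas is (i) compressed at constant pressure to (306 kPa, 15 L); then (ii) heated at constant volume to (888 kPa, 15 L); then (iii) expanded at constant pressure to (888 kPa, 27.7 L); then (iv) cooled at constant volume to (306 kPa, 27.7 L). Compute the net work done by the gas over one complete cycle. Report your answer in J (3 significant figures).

Constant-volume legs do no work.
W(i) = (306)(15 − 27.7) = -3886 J; W(iii) = (888)(27.7 − 15) = 11278 J.
W_net = -3886 + 11278 = 7391 J (the clockwise enclosed area).

W_net ≈ 7390 J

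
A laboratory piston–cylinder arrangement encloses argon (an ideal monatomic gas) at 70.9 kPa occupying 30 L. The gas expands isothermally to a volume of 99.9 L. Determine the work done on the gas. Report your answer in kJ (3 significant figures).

Isothermal: W = nRT ln(V₂/V₁) = P₁V₁ ln(V₂/V₁).
P₁V₁ = (70.9 kPa)(30 L) = 2127 J.
W = 2127 × ln(99.9/30) = 2127 × 1.203
W_by_gas = 2559 J; work on gas = −W_by = -2559 J.

W ≈ -2.56 kJ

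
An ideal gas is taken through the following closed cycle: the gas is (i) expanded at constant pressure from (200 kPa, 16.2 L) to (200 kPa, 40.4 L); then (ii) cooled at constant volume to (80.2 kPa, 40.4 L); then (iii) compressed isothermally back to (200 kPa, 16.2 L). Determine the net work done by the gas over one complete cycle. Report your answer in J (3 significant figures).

Leg (i): W = PΔV = (200)(40.4 − 16.2) = 4840 J.
Leg (ii): W = 0.
Leg (iii): W = PᵢVᵢ ln(V_f/Vᵢ) = (3240) ln(16.2/40.4) = -2961 J.
W_net = 4840 − 2961 = 1879 J.

W_net ≈ 1880 J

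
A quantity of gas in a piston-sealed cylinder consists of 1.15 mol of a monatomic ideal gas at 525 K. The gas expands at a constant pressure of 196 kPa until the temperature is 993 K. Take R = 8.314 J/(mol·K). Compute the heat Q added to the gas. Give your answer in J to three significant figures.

Q ≈ 11200 J

Isobaric: W = nRΔT = (1.15)(8.314)(468) = 4475 J.
ΔU = nCᵥΔT with Cᵥ = 3R/2: ΔU = (1.15)(12.47)(468) = 6712 J.
Q = ΔU + W = 6712 + 4475 = 11186 J.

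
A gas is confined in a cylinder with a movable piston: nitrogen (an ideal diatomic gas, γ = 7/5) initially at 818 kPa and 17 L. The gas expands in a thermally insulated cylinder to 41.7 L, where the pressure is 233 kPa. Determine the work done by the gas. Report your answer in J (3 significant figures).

Adiabatic: W = (P₁V₁ − P₂V₂)/(γ − 1) with γ = 7/5.
P₁V₁ = 13906 J, P₂V₂ = 9716 J.
W = (13906 − 9716) / 0.4 = 10475 J.

W ≈ 10500 J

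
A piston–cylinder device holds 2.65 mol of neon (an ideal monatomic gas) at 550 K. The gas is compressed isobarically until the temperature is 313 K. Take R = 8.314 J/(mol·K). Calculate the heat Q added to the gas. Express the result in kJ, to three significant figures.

Isobaric: W = nRΔT = (2.65)(8.314)(-237) = -5222 J.
ΔU = nCᵥΔT with Cᵥ = 3R/2: ΔU = (2.65)(12.47)(-237) = -7832 J.
Q = ΔU + W = -7832 − 5222 = -13054 J.

Q ≈ -13.1 kJ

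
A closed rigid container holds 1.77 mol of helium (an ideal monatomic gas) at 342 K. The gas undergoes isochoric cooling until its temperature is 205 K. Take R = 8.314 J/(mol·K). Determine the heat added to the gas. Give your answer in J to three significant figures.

Constant volume ⇒ W = 0, so Q = ΔU = nCᵥΔT with Cᵥ = 3R/2 = 12.47 J/(mol·K).
ΔU = (1.77)(12.47)(205 − 342) = -3024 J.

Q ≈ -3020 J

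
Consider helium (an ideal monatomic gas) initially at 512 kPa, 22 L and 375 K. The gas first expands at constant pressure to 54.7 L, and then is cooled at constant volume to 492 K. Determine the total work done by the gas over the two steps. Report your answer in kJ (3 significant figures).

W_total ≈ 16.7 kJ

Step 1 (isobaric): W = PΔV = (512 kPa)(54.7 − 22 L) = 16742 J.
Step 2 (isochoric): W = 0 (constant volume).
W_total = 16742 + 0 = 16742 J.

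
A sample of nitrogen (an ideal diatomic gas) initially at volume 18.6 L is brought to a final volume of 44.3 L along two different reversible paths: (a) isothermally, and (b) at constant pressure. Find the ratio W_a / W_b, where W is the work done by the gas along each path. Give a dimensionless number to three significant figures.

W_a / W_b ≈ 0.628

Path (a) isothermal: W = P₁V₁ ln(V₂/V₁) → W_a/(P₁V₁) = 0.8678.
Path (b) isobaric: W = P₁(V₂ − V₁) → W_b/(P₁V₁) = 1.382.
W_a / W_b = 0.8678 / 1.382 = 0.6281.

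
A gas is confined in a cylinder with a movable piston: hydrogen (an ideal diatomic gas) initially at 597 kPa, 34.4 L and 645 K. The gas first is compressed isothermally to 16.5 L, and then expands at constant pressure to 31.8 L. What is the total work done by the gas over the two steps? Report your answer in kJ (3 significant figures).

Step 1 (isothermal): W = P₁V₁ ln(V₂/V₁) = (20537) ln(16.5/34.4) = -15088 J.
After step 1: P = 1245 kPa, V = 16.5 L, T = 645 K.
Step 2 (isobaric): W = PΔV = (1245 kPa)(31.8 − 16.5 L) = 19043 J.
W_total = -15088 + 19043 = 3955 J.

W_total ≈ 3.95 kJ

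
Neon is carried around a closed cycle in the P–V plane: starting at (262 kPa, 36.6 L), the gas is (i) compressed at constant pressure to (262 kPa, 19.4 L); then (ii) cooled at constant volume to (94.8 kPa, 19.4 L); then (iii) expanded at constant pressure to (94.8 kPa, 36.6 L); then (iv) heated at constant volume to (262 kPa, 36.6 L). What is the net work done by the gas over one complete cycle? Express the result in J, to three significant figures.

Constant-volume legs do no work.
W(i) = (262)(19.4 − 36.6) = -4506 J; W(iii) = (94.8)(36.6 − 19.4) = 1631 J.
W_net = -4506 + 1631 = -2876 J (the counter-clockwise enclosed area).

W_net ≈ -2880 J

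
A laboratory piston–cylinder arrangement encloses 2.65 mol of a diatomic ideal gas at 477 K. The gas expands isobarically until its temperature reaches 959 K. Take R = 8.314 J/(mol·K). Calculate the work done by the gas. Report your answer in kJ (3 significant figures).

Isobaric: W = P ΔV = nR ΔT.
W = (2.65)(8.314)(959 − 477) = 10619 J.

W ≈ 10.6 kJ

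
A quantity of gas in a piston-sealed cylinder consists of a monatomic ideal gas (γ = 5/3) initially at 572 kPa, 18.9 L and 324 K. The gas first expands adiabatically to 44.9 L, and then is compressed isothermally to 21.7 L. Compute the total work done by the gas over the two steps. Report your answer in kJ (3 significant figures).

W_total ≈ 2.69 kJ

Step 1 (adiabatic): W = (P₁V₁ − P₂V₂)/(γ−1) = (10811 − 6072)/0.667 = 7108 J.
After step 1: P = 135.2 kPa, V = 44.9 L, T = 182 K.
Step 2 (isothermal): W = P₁V₁ ln(V₂/V₁) = (6072) ln(21.7/44.9) = -4415 J.
W_total = 7108 − 4415 = 2693 J.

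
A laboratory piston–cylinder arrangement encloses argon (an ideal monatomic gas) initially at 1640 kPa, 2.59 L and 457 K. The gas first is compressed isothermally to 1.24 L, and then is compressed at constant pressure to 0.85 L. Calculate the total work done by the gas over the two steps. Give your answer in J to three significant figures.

W_total ≈ -4460 J

Step 1 (isothermal): W = P₁V₁ ln(V₂/V₁) = (4248) ln(1.24/2.59) = -3129 J.
After step 1: P = 3425 kPa, V = 1.24 L, T = 457 K.
Step 2 (isobaric): W = PΔV = (3425 kPa)(0.85 − 1.24 L) = -1336 J.
W_total = -3129 − 1336 = -4464 J.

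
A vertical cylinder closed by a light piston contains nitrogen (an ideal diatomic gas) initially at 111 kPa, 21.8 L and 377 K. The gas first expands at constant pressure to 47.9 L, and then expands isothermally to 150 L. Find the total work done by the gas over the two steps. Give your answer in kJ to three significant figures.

Step 1 (isobaric): W = PΔV = (111 kPa)(47.9 − 21.8 L) = 2897 J.
After step 1: P = 111 kPa, V = 47.9 L, T = 828.4 K.
Step 2 (isothermal): W = P₁V₁ ln(V₂/V₁) = (5317) ln(150/47.9) = 6069 J.
W_total = 2897 + 6069 = 8966 J.

W_total ≈ 8.97 kJ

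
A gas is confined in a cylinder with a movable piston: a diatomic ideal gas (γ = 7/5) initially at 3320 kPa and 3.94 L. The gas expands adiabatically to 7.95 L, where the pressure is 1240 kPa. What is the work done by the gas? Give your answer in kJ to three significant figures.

Adiabatic: W = (P₁V₁ − P₂V₂)/(γ − 1) with γ = 7/5.
P₁V₁ = 13081 J, P₂V₂ = 9858 J.
W = (13081 − 9858) / 0.4 = 8057 J.

W ≈ 8.06 kJ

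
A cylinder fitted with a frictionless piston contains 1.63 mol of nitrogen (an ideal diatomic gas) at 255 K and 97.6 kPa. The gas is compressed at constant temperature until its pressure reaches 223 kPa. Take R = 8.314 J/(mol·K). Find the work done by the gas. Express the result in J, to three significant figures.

W ≈ -2860 J

Isothermal process: W = nRT ln(V₂/V₁) = nRT ln(P₁/P₂).
W = (1.63)(8.314)(255) × ln(97.6/223)
  = 3456 × ln(0.4377) = 3456 × -0.8263
W_by_gas = -2855 J.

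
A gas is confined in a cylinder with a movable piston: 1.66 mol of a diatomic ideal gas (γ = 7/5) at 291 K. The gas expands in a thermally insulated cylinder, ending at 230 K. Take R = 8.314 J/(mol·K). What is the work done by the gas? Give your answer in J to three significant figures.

W ≈ 2100 J

Adiabatic ⇒ Q = 0, so W_by = −ΔU = nCᵥ(T₁ − T₂).
Cᵥ = 5R/2 = 20.79 J/(mol·K).
W = (1.66)(20.79)(291 − 230) = 2105 J.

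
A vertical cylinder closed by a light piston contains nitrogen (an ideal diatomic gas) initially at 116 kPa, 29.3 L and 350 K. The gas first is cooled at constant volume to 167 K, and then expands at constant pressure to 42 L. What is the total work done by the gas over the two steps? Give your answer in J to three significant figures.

W_total ≈ 703 J

Step 1 (isochoric): W = 0 (constant volume).
After step 1: P = 55.35 kPa (V unchanged).
Step 2 (isobaric): W = PΔV = (55.35 kPa)(42 − 29.3 L) = 702.9 J.
W_total = 0 + 702.9 = 702.9 J.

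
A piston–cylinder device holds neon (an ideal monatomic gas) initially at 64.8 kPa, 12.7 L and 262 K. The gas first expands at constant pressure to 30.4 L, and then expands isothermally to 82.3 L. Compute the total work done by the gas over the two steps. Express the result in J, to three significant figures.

W_total ≈ 3110 J

Step 1 (isobaric): W = PΔV = (64.8 kPa)(30.4 − 12.7 L) = 1147 J.
After step 1: P = 64.8 kPa, V = 30.4 L, T = 627.1 K.
Step 2 (isothermal): W = P₁V₁ ln(V₂/V₁) = (1970) ln(82.3/30.4) = 1962 J.
W_total = 1147 + 1962 = 3109 J.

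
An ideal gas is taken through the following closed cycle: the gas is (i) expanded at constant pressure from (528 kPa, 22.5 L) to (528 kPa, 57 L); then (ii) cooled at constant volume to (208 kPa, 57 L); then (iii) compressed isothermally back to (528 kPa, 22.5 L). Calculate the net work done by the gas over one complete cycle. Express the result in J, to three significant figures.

Leg (i): W = PΔV = (528)(57 − 22.5) = 18216 J.
Leg (ii): W = 0.
Leg (iii): W = PᵢVᵢ ln(V_f/Vᵢ) = (11856) ln(22.5/57) = -11021 J.
W_net = 18216 − 11021 = 7195 J.

W_net ≈ 7200 J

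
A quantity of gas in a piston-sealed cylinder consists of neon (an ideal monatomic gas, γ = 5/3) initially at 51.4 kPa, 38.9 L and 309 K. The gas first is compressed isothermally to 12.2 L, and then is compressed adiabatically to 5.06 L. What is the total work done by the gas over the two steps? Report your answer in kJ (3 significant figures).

W_total ≈ -4.71 kJ

Step 1 (isothermal): W = P₁V₁ ln(V₂/V₁) = (1999) ln(12.2/38.9) = -2318 J.
After step 1: P = 163.9 kPa, V = 12.2 L, T = 309 K.
Step 2 (adiabatic): W = (P₁V₁ − P₂V₂)/(γ−1) = (1999 − 3595)/0.667 = -2394 J.
W_total = -2318 − 2394 = -4712 J.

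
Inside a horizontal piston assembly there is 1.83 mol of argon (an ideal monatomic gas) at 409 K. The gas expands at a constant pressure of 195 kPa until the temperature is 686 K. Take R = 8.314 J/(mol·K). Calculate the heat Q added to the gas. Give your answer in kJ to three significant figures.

Q ≈ 10.5 kJ

Isobaric: W = nRΔT = (1.83)(8.314)(277) = 4214 J.
ΔU = nCᵥΔT with Cᵥ = 3R/2: ΔU = (1.83)(12.47)(277) = 6322 J.
Q = ΔU + W = 6322 + 4214 = 10536 J.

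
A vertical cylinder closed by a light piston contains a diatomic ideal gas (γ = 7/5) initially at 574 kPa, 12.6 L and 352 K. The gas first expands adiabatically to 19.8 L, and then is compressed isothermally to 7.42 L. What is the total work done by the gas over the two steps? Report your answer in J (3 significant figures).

Step 1 (adiabatic): W = (P₁V₁ − P₂V₂)/(γ−1) = (7232 − 6036)/0.4 = 2990 J.
After step 1: P = 304.9 kPa, V = 19.8 L, T = 293.8 K.
Step 2 (isothermal): W = P₁V₁ ln(V₂/V₁) = (6036) ln(7.42/19.8) = -5925 J.
W_total = 2990 − 5925 = -2934 J.

W_total ≈ -2930 J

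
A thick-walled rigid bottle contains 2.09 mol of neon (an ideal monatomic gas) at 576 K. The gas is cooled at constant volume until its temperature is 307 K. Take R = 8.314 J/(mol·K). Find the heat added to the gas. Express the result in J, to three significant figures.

Constant volume ⇒ W = 0, so Q = ΔU = nCᵥΔT with Cᵥ = 3R/2 = 12.47 J/(mol·K).
ΔU = (2.09)(12.47)(307 − 576) = -7011 J.

Q ≈ -7010 J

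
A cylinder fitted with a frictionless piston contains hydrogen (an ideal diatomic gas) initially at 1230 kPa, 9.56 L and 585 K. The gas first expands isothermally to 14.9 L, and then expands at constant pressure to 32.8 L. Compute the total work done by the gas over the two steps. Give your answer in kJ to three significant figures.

W_total ≈ 19.3 kJ

Step 1 (isothermal): W = P₁V₁ ln(V₂/V₁) = (11759) ln(14.9/9.56) = 5218 J.
After step 1: P = 789.2 kPa, V = 14.9 L, T = 585 K.
Step 2 (isobaric): W = PΔV = (789.2 kPa)(32.8 − 14.9 L) = 14126 J.
W_total = 5218 + 14126 = 19345 J.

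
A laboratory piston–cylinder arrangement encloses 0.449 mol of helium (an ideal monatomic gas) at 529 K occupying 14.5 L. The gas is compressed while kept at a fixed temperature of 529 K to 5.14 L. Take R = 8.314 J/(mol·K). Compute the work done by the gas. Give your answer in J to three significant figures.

Isothermal: W = nRT ln(V₂/V₁).
W = (0.449)(8.314)(529) × ln(5.14/14.5)
  = 1975 × -1.037
W_by_gas = -2048 J.

W ≈ -2050 J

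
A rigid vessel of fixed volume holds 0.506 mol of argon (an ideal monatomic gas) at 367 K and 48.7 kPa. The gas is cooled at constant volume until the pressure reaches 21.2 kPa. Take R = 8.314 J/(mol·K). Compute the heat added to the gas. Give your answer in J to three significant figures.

Constant volume ⇒ W = 0, so Q = ΔU = nCᵥΔT with Cᵥ = 3R/2 = 12.47 J/(mol·K).
At constant V, T₂/T₁ = P₂/P₁ ⇒ ΔT = T₁(P₂/P₁ − 1) = 367·(21.2/48.7 − 1) = -207.2 K.
ΔU = (0.506)(12.47)(-207.2) = -1308 J.

Q ≈ -1310 J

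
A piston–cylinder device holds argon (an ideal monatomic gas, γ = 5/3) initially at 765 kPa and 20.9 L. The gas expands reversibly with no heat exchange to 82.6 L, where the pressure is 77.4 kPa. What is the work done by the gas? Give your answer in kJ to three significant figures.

W ≈ 14.4 kJ

Adiabatic: W = (P₁V₁ − P₂V₂)/(γ − 1) with γ = 5/3.
P₁V₁ = 15988 J, P₂V₂ = 6393 J.
W = (15988 − 6393) / 0.6667 = 14393 J.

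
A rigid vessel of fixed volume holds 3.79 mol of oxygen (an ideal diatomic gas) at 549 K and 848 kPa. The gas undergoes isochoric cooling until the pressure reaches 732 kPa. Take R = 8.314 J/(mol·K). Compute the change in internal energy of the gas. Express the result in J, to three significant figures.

ΔU ≈ -5920 J

Constant volume ⇒ W = 0, so Q = ΔU = nCᵥΔT with Cᵥ = 5R/2 = 20.79 J/(mol·K).
At constant V, T₂/T₁ = P₂/P₁ ⇒ ΔT = T₁(P₂/P₁ − 1) = 549·(732/848 − 1) = -75.1 K.
ΔU = (3.79)(20.79)(-75.1) = -5916 J.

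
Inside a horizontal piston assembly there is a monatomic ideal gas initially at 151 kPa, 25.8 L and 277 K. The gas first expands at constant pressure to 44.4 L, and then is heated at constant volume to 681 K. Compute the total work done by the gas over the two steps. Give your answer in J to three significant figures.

Step 1 (isobaric): W = PΔV = (151 kPa)(44.4 − 25.8 L) = 2809 J.
Step 2 (isochoric): W = 0 (constant volume).
W_total = 2809 + 0 = 2809 J.

W_total ≈ 2810 J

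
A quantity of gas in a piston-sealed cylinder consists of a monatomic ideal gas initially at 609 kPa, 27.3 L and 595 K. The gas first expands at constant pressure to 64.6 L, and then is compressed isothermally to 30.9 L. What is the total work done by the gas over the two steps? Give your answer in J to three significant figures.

Step 1 (isobaric): W = PΔV = (609 kPa)(64.6 − 27.3 L) = 22716 J.
After step 1: P = 609 kPa, V = 64.6 L, T = 1408 K.
Step 2 (isothermal): W = P₁V₁ ln(V₂/V₁) = (39341) ln(30.9/64.6) = -29013 J.
W_total = 22716 − 29013 = -6297 J.

W_total ≈ -6300 J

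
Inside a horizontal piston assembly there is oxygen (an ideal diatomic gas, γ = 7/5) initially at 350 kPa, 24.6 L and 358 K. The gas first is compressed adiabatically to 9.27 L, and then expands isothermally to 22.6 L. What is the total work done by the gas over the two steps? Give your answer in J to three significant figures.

W_total ≈ 1060 J

Step 1 (adiabatic): W = (P₁V₁ − P₂V₂)/(γ−1) = (8610 − 12722)/0.4 = -10279 J.
After step 1: P = 1372 kPa, V = 9.27 L, T = 529 K.
Step 2 (isothermal): W = P₁V₁ ln(V₂/V₁) = (12722) ln(22.6/9.27) = 11337 J.
W_total = -10279 + 11337 = 1058 J.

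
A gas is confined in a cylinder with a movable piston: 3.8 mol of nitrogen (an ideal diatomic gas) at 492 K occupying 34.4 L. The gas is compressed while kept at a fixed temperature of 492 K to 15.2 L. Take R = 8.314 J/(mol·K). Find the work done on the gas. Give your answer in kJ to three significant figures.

Isothermal: W = nRT ln(V₂/V₁).
W = (3.8)(8.314)(492) × ln(15.2/34.4)
  = 15544 × -0.8168
W_by_gas = -12696 J; work on gas = −W_by = 12696 J.

W ≈ 12.7 kJ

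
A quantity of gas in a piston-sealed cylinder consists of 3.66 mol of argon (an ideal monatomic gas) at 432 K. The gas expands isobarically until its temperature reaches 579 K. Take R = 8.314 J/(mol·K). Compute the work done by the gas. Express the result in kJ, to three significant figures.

Isobaric: W = P ΔV = nR ΔT.
W = (3.66)(8.314)(579 − 432) = 4473 J.

W ≈ 4.47 kJ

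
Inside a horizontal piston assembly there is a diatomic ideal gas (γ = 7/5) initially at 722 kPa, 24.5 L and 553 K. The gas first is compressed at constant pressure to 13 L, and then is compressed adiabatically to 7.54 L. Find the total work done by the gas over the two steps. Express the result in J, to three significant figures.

W_total ≈ -14000 J

Step 1 (isobaric): W = PΔV = (722 kPa)(13 − 24.5 L) = -8303 J.
After step 1: P = 722 kPa, V = 13 L, T = 293.4 K.
Step 2 (adiabatic): W = (P₁V₁ − P₂V₂)/(γ−1) = (9386 − 11671)/0.4 = -5713 J.
W_total = -8303 − 5713 = -14016 J.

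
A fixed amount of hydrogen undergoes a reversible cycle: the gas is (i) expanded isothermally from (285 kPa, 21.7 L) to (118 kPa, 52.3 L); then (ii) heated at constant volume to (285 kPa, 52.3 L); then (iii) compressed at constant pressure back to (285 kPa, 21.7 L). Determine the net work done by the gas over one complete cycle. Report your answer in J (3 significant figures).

W_net ≈ -3280 J

Leg (i): W = PᵢVᵢ ln(V_f/Vᵢ) = (6184) ln(52.3/21.7) = 5440 J.
Leg (ii): W = 0.
Leg (iii): W = PΔV = (285)(21.7 − 52.3) = -8721 J.
W_net = 5440 − 8721 = -3281 J.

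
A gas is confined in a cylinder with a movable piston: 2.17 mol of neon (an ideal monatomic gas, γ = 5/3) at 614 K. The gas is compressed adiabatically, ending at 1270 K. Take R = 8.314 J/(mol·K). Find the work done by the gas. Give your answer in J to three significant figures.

Adiabatic ⇒ Q = 0, so W_by = −ΔU = nCᵥ(T₁ − T₂).
Cᵥ = 3R/2 = 12.47 J/(mol·K).
W = (2.17)(12.47)(614 − 1270) = -17753 J.

W ≈ -17800 J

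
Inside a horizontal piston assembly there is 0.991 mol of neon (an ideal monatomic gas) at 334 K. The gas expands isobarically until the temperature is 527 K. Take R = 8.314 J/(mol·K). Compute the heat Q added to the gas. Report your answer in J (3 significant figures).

Q ≈ 3980 J

Isobaric: W = nRΔT = (0.991)(8.314)(193) = 1590 J.
ΔU = nCᵥΔT with Cᵥ = 3R/2: ΔU = (0.991)(12.47)(193) = 2385 J.
Q = ΔU + W = 2385 + 1590 = 3975 J.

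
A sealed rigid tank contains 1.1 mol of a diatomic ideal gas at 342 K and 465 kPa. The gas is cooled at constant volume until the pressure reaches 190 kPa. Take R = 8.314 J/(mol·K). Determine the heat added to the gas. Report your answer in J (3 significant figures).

Constant volume ⇒ W = 0, so Q = ΔU = nCᵥΔT with Cᵥ = 5R/2 = 20.79 J/(mol·K).
At constant V, T₂/T₁ = P₂/P₁ ⇒ ΔT = T₁(P₂/P₁ − 1) = 342·(190/465 − 1) = -202.3 K.
ΔU = (1.1)(20.79)(-202.3) = -4624 J.

Q ≈ -4620 J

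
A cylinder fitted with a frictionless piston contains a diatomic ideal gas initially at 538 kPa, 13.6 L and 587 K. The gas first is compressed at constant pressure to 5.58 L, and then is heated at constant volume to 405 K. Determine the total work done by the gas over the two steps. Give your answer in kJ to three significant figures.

W_total ≈ -4.31 kJ

Step 1 (isobaric): W = PΔV = (538 kPa)(5.58 − 13.6 L) = -4315 J.
Step 2 (isochoric): W = 0 (constant volume).
W_total = -4315 + 0 = -4315 J.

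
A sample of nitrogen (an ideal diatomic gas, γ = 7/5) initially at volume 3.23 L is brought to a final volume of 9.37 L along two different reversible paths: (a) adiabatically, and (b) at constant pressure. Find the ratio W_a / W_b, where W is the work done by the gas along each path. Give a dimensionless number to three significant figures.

W_a / W_b ≈ 0.456

Path (a) adiabatic: W = P₁V₁(1 − (V₁/V₂)^(γ−1))/(γ−1) → W_a/(P₁V₁) = 0.8672.
Path (b) isobaric: W = P₁(V₂ − V₁) → W_b/(P₁V₁) = 1.901.
W_a / W_b = 0.8672 / 1.901 = 0.4562.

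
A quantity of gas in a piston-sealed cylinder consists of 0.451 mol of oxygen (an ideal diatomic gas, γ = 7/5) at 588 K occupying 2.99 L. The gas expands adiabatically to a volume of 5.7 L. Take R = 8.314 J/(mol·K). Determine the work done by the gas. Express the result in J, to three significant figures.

Adiabatic: TV^(γ−1) = const with γ = 7/5.
T₂ = T₁ (V₁/V₂)^(γ−1) = 588 × (2.99/5.7)^0.4 = 588 × 0.7725 = 454.3 K.
W_by = nCᵥ(T₁ − T₂) = (0.451)(20.79)(588 − 454.3) = 1254 J.

W ≈ 1250 J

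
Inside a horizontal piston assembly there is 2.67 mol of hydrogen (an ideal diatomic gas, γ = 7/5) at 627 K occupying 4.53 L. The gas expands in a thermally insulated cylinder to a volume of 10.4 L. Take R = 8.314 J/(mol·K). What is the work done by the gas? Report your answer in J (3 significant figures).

Adiabatic: TV^(γ−1) = const with γ = 7/5.
T₂ = T₁ (V₁/V₂)^(γ−1) = 627 × (4.53/10.4)^0.4 = 627 × 0.7172 = 449.7 K.
W_by = nCᵥ(T₁ − T₂) = (2.67)(20.79)(627 − 449.7) = 9841 J.

W ≈ 9840 J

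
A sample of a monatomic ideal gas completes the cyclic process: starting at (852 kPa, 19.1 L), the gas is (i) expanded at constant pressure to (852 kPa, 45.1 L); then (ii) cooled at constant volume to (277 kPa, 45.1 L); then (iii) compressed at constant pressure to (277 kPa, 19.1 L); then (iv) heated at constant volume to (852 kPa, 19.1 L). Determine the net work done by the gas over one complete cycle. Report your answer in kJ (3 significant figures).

Constant-volume legs do no work.
W(i) = (852)(45.1 − 19.1) = 22152 J; W(iii) = (277)(19.1 − 45.1) = -7202 J.
W_net = 22152 − 7202 = 14950 J (the clockwise enclosed area).

W_net ≈ 15.0 kJ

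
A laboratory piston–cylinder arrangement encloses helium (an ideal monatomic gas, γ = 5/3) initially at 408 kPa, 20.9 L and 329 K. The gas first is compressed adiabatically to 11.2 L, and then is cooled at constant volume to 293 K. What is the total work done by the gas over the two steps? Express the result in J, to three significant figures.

Step 1 (adiabatic): W = (P₁V₁ − P₂V₂)/(γ−1) = (8527 − 12925)/0.667 = -6596 J.
Step 2 (isochoric): W = 0 (constant volume).
W_total = -6596 + 0 = -6596 J.

W_total ≈ -6600 J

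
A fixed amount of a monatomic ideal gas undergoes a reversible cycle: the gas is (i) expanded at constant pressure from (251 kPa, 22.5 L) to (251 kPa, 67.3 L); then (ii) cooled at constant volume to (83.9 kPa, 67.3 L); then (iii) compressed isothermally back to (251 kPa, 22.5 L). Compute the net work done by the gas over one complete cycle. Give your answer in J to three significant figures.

W_net ≈ 5060 J

Leg (i): W = PΔV = (251)(67.3 − 22.5) = 11245 J.
Leg (ii): W = 0.
Leg (iii): W = PᵢVᵢ ln(V_f/Vᵢ) = (5646) ln(22.5/67.3) = -6187 J.
W_net = 11245 − 6187 = 5058 J.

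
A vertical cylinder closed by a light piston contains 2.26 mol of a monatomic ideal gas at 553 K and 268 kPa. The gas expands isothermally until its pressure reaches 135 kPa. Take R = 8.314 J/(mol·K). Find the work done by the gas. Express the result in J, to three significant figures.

W ≈ 7130 J

Isothermal process: W = nRT ln(V₂/V₁) = nRT ln(P₁/P₂).
W = (2.26)(8.314)(553) × ln(268/135)
  = 10391 × ln(1.985) = 10391 × 0.6857
W_by_gas = 7125 J.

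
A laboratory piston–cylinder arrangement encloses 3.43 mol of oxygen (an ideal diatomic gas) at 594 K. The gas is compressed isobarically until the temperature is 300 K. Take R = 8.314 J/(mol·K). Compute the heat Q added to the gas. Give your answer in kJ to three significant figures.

Q ≈ -29.3 kJ

Isobaric: W = nRΔT = (3.43)(8.314)(-294) = -8384 J.
ΔU = nCᵥΔT with Cᵥ = 5R/2: ΔU = (3.43)(20.79)(-294) = -20960 J.
Q = ΔU + W = -20960 − 8384 = -29344 J.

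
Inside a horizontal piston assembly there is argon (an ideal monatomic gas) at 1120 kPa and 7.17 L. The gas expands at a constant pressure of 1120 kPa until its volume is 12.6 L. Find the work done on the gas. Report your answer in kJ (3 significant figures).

Isobaric: W = P ΔV.
W = (1120 kPa)(12.6 − 7.17 L) = (1120)(5.43) = 6082 J.
Work on gas = −W_by = -6082 J.

W ≈ -6.08 kJ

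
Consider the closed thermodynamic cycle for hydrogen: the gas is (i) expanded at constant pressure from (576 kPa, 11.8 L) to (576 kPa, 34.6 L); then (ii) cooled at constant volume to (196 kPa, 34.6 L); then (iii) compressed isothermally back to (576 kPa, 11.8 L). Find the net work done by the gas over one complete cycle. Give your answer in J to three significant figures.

Leg (i): W = PΔV = (576)(34.6 − 11.8) = 13133 J.
Leg (ii): W = 0.
Leg (iii): W = PᵢVᵢ ln(V_f/Vᵢ) = (6782) ln(11.8/34.6) = -7295 J.
W_net = 13133 − 7295 = 5837 J.

W_net ≈ 5840 J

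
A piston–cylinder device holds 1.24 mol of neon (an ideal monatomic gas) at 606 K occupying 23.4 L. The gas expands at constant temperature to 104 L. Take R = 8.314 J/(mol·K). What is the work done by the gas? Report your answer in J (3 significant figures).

W ≈ 9320 J

Isothermal: W = nRT ln(V₂/V₁).
W = (1.24)(8.314)(606) × ln(104/23.4)
  = 6247 × 1.492
W_by_gas = 9319 J.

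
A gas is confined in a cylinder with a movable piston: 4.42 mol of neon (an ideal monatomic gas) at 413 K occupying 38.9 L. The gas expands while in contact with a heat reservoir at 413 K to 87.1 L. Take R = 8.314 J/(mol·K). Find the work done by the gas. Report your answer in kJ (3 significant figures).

W ≈ 12.2 kJ

Isothermal: W = nRT ln(V₂/V₁).
W = (4.42)(8.314)(413) × ln(87.1/38.9)
  = 15177 × 0.8061
W_by_gas = 12234 J.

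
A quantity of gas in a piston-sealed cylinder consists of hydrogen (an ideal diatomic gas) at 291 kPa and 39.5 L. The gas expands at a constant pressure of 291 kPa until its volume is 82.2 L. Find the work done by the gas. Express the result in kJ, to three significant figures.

W ≈ 12.4 kJ

Isobaric: W = P ΔV.
W = (291 kPa)(82.2 − 39.5 L) = (291)(42.7) = 12426 J.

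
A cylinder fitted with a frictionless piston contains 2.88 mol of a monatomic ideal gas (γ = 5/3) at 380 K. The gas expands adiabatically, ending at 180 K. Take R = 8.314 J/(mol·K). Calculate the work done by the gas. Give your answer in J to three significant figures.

W ≈ 7180 J

Adiabatic ⇒ Q = 0, so W_by = −ΔU = nCᵥ(T₁ − T₂).
Cᵥ = 3R/2 = 12.47 J/(mol·K).
W = (2.88)(12.47)(380 − 180) = 7183 J.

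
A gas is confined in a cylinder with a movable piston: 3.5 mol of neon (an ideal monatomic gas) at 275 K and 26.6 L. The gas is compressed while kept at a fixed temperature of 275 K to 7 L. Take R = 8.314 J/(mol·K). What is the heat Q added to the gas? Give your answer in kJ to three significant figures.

Q ≈ -10.7 kJ

Isothermal ⇒ ΔU = 0, so Q = W = nRT ln(V₂/V₁).
Q = (3.5)(8.314)(275) ln(7/26.6) = 8002 × -1.335 = -10683 J.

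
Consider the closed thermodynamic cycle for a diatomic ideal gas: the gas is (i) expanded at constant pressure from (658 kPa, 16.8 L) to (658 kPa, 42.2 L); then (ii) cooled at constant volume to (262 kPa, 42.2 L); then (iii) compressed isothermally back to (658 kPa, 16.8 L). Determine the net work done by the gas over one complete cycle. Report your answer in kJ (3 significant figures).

Leg (i): W = PΔV = (658)(42.2 − 16.8) = 16713 J.
Leg (ii): W = 0.
Leg (iii): W = PᵢVᵢ ln(V_f/Vᵢ) = (11056) ln(16.8/42.2) = -10183 J.
W_net = 16713 − 10183 = 6530 J.

W_net ≈ 6.53 kJ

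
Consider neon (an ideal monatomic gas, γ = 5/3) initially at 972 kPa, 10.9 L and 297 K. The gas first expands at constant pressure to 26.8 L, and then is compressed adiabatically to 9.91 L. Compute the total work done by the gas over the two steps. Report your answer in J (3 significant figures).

W_total ≈ -21300 J

Step 1 (isobaric): W = PΔV = (972 kPa)(26.8 − 10.9 L) = 15455 J.
After step 1: P = 972 kPa, V = 26.8 L, T = 730.2 K.
Step 2 (adiabatic): W = (P₁V₁ − P₂V₂)/(γ−1) = (26050 − 50564)/0.667 = -36772 J.
W_total = 15455 − 36772 = -21317 J.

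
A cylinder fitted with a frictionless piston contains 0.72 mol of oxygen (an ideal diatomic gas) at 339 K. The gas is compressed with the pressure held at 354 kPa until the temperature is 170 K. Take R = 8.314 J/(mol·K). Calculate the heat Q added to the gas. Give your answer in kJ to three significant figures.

Isobaric: W = nRΔT = (0.72)(8.314)(-169) = -1012 J.
ΔU = nCᵥΔT with Cᵥ = 5R/2: ΔU = (0.72)(20.79)(-169) = -2529 J.
Q = ΔU + W = -2529 − 1012 = -3541 J.

Q ≈ -3.54 kJ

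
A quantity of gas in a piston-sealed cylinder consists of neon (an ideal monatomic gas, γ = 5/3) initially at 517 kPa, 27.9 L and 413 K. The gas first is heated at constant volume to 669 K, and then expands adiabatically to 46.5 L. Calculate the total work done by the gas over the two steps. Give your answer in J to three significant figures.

W_total ≈ 10100 J

Step 1 (isochoric): W = 0 (constant volume).
After step 1: P = 837.5 kPa (V unchanged).
Step 2 (adiabatic): W = (P₁V₁ − P₂V₂)/(γ−1) = (23365 − 16622)/0.667 = 10116 J.
W_total = 0 + 10116 = 10116 J.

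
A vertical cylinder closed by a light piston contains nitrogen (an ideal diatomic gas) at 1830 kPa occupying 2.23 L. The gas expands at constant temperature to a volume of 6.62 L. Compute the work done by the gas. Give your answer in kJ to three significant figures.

Isothermal: W = nRT ln(V₂/V₁) = P₁V₁ ln(V₂/V₁).
P₁V₁ = (1830 kPa)(2.23 L) = 4081 J.
W = 4081 × ln(6.62/2.23) = 4081 × 1.088
W_by_gas = 4440 J.

W ≈ 4.44 kJ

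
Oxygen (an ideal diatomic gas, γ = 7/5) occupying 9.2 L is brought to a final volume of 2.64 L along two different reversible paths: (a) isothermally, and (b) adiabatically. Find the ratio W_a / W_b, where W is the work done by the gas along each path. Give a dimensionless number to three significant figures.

W_a / W_b ≈ 0.771

Path (a) isothermal: W = P₁V₁ ln(V₂/V₁) → W_a/(P₁V₁) = -1.248.
Path (b) adiabatic: W = P₁V₁(1 − (V₁/V₂)^(γ−1))/(γ−1) → W_b/(P₁V₁) = -1.619.
W_a / W_b = -1.248 / -1.619 = 0.771.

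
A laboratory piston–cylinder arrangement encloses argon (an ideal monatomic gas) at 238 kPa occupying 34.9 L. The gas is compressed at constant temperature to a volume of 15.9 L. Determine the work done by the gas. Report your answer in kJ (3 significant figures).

W ≈ -6.53 kJ

Isothermal: W = nRT ln(V₂/V₁) = P₁V₁ ln(V₂/V₁).
P₁V₁ = (238 kPa)(34.9 L) = 8306 J.
W = 8306 × ln(15.9/34.9) = 8306 × -0.7862
W_by_gas = -6530 J.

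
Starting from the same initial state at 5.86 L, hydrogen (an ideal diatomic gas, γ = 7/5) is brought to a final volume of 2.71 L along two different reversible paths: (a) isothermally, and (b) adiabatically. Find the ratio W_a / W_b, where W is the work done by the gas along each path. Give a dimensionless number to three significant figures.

Path (a) isothermal: W = P₁V₁ ln(V₂/V₁) → W_a/(P₁V₁) = -0.7712.
Path (b) adiabatic: W = P₁V₁(1 − (V₁/V₂)^(γ−1))/(γ−1) → W_b/(P₁V₁) = -0.9034.
W_a / W_b = -0.7712 / -0.9034 = 0.8537.

W_a / W_b ≈ 0.854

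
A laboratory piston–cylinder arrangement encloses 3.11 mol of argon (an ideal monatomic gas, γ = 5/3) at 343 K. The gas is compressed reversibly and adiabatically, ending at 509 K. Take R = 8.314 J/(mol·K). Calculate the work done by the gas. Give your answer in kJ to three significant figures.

Adiabatic ⇒ Q = 0, so W_by = −ΔU = nCᵥ(T₁ − T₂).
Cᵥ = 3R/2 = 12.47 J/(mol·K).
W = (3.11)(12.47)(343 − 509) = -6438 J.

W ≈ -6.44 kJ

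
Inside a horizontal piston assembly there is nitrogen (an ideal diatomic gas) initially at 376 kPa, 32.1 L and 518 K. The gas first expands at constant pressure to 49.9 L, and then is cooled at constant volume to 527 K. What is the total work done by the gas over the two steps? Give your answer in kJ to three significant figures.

W_total ≈ 6.69 kJ

Step 1 (isobaric): W = PΔV = (376 kPa)(49.9 − 32.1 L) = 6693 J.
Step 2 (isochoric): W = 0 (constant volume).
W_total = 6693 + 0 = 6693 J.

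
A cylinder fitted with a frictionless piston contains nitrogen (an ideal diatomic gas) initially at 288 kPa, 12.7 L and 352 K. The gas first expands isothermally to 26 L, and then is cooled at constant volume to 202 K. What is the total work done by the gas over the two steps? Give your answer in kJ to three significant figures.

W_total ≈ 2.62 kJ

Step 1 (isothermal): W = P₁V₁ ln(V₂/V₁) = (3658) ln(26/12.7) = 2621 J.
Step 2 (isochoric): W = 0 (constant volume).
W_total = 2621 + 0 = 2621 J.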